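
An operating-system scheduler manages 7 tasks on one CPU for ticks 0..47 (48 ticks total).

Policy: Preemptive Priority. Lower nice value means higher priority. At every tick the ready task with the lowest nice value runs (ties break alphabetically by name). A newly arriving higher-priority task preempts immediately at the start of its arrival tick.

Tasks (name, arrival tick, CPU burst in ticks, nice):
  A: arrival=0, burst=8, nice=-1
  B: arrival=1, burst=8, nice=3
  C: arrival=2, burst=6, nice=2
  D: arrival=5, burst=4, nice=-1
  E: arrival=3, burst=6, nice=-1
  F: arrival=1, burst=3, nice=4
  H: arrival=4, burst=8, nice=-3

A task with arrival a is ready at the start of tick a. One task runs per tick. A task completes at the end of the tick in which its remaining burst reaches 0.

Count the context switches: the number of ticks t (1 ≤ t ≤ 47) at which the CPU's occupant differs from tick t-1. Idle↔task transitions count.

context switches = 8

t=0: ready={A} → run A
t=1: ready={A,B,F} → run A
t=2: ready={A,B,C,F} → run A
t=3: ready={A,B,C,E,F} → run A
t=4: ready={A,B,C,E,F,H} → run H
t=5: ready={A,B,C,D,E,F,H} → run H
t=6: ready={A,B,C,D,E,F,H} → run H
t=7: ready={A,B,C,D,E,F,H} → run H
t=8: ready={A,B,C,D,E,F,H} → run H
t=9: ready={A,B,C,D,E,F,H} → run H
t=10: ready={A,B,C,D,E,F,H} → run H
t=11: ready={A,B,C,D,E,F,H} → run H
t=12: ready={A,B,C,D,E,F} → run A
t=13: ready={A,B,C,D,E,F} → run A
t=14: ready={A,B,C,D,E,F} → run A
t=15: ready={A,B,C,D,E,F} → run A
t=16: ready={B,C,D,E,F} → run D
t=17: ready={B,C,D,E,F} → run D
t=18: ready={B,C,D,E,F} → run D
t=19: ready={B,C,D,E,F} → run D
t=20: ready={B,C,E,F} → run E
t=21: ready={B,C,E,F} → run E
t=22: ready={B,C,E,F} → run E
t=23: ready={B,C,E,F} → run E
t=24: ready={B,C,E,F} → run E
t=25: ready={B,C,E,F} → run E
t=26: ready={B,C,F} → run C
t=27: ready={B,C,F} → run C
t=28: ready={B,C,F} → run C
t=29: ready={B,C,F} → run C
t=30: ready={B,C,F} → run C
t=31: ready={B,C,F} → run C
t=32: ready={B,F} → run B
t=33: ready={B,F} → run B
t=34: ready={B,F} → run B
t=35: ready={B,F} → run B
t=36: ready={B,F} → run B
t=37: ready={B,F} → run B
t=38: ready={B,F} → run B
t=39: ready={B,F} → run B
t=40: ready={F} → run F
t=41: ready={F} → run F
t=42: ready={F} → run F
t=43: (idle)
t=44: (idle)
t=45: (idle)
t=46: (idle)
t=47: (idle)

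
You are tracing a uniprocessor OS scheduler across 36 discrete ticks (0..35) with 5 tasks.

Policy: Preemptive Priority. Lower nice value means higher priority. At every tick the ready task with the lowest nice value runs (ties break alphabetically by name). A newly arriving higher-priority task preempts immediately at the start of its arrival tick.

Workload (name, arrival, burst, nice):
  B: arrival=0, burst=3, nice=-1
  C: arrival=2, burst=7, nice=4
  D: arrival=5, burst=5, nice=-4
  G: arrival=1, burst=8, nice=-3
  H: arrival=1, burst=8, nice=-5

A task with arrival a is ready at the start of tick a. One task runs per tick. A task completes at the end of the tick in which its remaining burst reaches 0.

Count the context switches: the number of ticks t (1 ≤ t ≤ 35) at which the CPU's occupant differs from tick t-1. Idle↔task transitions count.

context switches = 6

t=0: ready={B} → run B
t=1: ready={B,G,H} → run H
t=2: ready={B,C,G,H} → run H
t=3: ready={B,C,G,H} → run H
t=4: ready={B,C,G,H} → run H
t=5: ready={B,C,D,G,H} → run H
t=6: ready={B,C,D,G,H} → run H
t=7: ready={B,C,D,G,H} → run H
t=8: ready={B,C,D,G,H} → run H
t=9: ready={B,C,D,G} → run D
t=10: ready={B,C,D,G} → run D
t=11: ready={B,C,D,G} → run D
t=12: ready={B,C,D,G} → run D
t=13: ready={B,C,D,G} → run D
t=14: ready={B,C,G} → run G
t=15: ready={B,C,G} → run G
t=16: ready={B,C,G} → run G
t=17: ready={B,C,G} → run G
t=18: ready={B,C,G} → run G
t=19: ready={B,C,G} → run G
t=20: ready={B,C,G} → run G
t=21: ready={B,C,G} → run G
t=22: ready={B,C} → run B
t=23: ready={B,C} → run B
t=24: ready={C} → run C
t=25: ready={C} → run C
t=26: ready={C} → run C
t=27: ready={C} → run C
t=28: ready={C} → run C
t=29: ready={C} → run C
t=30: ready={C} → run C
t=31: (idle)
t=32: (idle)
t=33: (idle)
t=34: (idle)
t=35: (idle)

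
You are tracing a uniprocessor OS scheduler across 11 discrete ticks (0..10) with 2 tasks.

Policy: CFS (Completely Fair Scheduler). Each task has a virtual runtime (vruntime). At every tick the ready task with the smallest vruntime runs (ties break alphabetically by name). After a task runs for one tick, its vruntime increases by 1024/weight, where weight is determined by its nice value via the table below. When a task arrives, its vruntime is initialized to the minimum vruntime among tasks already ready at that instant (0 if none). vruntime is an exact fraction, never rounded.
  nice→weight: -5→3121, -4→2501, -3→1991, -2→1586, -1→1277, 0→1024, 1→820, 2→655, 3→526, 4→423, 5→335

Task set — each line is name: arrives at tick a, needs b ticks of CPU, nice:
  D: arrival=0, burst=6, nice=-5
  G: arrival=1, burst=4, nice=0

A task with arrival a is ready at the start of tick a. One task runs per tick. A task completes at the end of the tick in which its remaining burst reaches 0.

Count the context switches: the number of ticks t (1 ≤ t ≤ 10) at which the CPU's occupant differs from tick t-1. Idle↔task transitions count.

t=0: vr[D=0] → run D
t=1: vr[D=1024/3121 G=1024/3121] → run D
t=2: vr[D=2048/3121 G=1024/3121] → run G
t=3: vr[D=2048/3121 G=4145/3121] → run D
t=4: vr[D=3072/3121 G=4145/3121] → run D
t=5: vr[D=4096/3121 G=4145/3121] → run D
t=6: vr[D=5120/3121 G=4145/3121] → run G
t=7: vr[D=5120/3121 G=7266/3121] → run D
t=8: vr[G=7266/3121] → run G
t=9: vr[G=10387/3121] → run G
t=10: (idle)

context switches = 6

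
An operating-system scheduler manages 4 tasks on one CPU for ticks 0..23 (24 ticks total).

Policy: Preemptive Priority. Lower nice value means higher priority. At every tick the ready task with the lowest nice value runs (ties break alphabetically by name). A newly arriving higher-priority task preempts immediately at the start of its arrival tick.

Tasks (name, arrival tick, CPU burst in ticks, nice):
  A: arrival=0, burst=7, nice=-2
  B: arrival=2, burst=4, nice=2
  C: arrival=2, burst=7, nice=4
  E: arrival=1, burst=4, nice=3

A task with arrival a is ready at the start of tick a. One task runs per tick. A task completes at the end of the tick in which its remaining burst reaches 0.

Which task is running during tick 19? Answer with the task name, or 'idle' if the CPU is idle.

running at tick 19 = C

t=0: ready={A} → run A
t=1: ready={A,E} → run A
t=2: ready={A,B,C,E} → run A
t=3: ready={A,B,C,E} → run A
t=4: ready={A,B,C,E} → run A
t=5: ready={A,B,C,E} → run A
t=6: ready={A,B,C,E} → run A
t=7: ready={B,C,E} → run B
t=8: ready={B,C,E} → run B
t=9: ready={B,C,E} → run B
t=10: ready={B,C,E} → run B
t=11: ready={C,E} → run E
t=12: ready={C,E} → run E
t=13: ready={C,E} → run E
t=14: ready={C,E} → run E
t=15: ready={C} → run C
t=16: ready={C} → run C
t=17: ready={C} → run C
t=18: ready={C} → run C
t=19: ready={C} → run C
t=20: ready={C} → run C
t=21: ready={C} → run C
t=22: (idle)
t=23: (idle)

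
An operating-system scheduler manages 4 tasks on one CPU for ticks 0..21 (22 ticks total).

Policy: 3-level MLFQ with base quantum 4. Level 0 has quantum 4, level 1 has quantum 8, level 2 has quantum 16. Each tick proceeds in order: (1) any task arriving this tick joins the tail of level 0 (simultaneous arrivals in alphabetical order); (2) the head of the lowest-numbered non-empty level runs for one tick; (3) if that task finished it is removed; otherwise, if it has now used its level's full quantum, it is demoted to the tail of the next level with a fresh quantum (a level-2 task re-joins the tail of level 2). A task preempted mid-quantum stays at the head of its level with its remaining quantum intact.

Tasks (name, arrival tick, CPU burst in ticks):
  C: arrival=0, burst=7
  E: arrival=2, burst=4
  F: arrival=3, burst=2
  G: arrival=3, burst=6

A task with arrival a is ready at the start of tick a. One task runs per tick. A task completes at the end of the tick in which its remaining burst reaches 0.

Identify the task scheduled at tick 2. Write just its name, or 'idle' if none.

t=0: L0/L1/L2 = C/-/- → run C
t=1: L0/L1/L2 = C/-/- → run C
t=2: L0/L1/L2 = CE/-/- → run C
t=3: L0/L1/L2 = CEFG/-/- → run C
t=4: L0/L1/L2 = EFG/C/- → run E
t=5: L0/L1/L2 = EFG/C/- → run E
t=6: L0/L1/L2 = EFG/C/- → run E
t=7: L0/L1/L2 = EFG/C/- → run E
t=8: L0/L1/L2 = FG/C/- → run F
t=9: L0/L1/L2 = FG/C/- → run F
t=10: L0/L1/L2 = G/C/- → run G
t=11: L0/L1/L2 = G/C/- → run G
t=12: L0/L1/L2 = G/C/- → run G
t=13: L0/L1/L2 = G/C/- → run G
t=14: L0/L1/L2 = -/CG/- → run C
t=15: L0/L1/L2 = -/CG/- → run C
t=16: L0/L1/L2 = -/CG/- → run C
t=17: L0/L1/L2 = -/G/- → run G
t=18: L0/L1/L2 = -/G/- → run G
t=19: (idle)
t=20: (idle)
t=21: (idle)

running at tick 2 = C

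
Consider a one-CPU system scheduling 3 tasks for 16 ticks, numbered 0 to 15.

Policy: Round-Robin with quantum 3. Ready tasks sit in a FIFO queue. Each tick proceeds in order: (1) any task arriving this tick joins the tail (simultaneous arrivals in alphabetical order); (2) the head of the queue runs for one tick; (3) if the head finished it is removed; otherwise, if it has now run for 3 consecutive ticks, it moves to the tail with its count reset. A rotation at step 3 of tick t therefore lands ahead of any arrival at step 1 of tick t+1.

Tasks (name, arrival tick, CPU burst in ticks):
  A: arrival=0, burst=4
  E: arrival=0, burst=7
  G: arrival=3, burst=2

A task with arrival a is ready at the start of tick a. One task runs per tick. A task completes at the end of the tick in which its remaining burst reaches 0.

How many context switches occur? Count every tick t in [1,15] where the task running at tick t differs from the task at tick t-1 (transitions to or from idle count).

t=0: queue=[A,E] q_used=0 → run A
t=1: queue=[A,E] q_used=1 → run A
t=2: queue=[A,E] q_used=2 → run A
t=3: queue=[E,A,G] q_used=0 → run E
t=4: queue=[E,A,G] q_used=1 → run E
t=5: queue=[E,A,G] q_used=2 → run E
t=6: queue=[A,G,E] q_used=0 → run A
t=7: queue=[G,E] q_used=0 → run G
t=8: queue=[G,E] q_used=1 → run G
t=9: queue=[E] q_used=0 → run E
t=10: queue=[E] q_used=1 → run E
t=11: queue=[E] q_used=2 → run E
t=12: queue=[E] q_used=0 → run E
t=13: (idle)
t=14: (idle)
t=15: (idle)

context switches = 5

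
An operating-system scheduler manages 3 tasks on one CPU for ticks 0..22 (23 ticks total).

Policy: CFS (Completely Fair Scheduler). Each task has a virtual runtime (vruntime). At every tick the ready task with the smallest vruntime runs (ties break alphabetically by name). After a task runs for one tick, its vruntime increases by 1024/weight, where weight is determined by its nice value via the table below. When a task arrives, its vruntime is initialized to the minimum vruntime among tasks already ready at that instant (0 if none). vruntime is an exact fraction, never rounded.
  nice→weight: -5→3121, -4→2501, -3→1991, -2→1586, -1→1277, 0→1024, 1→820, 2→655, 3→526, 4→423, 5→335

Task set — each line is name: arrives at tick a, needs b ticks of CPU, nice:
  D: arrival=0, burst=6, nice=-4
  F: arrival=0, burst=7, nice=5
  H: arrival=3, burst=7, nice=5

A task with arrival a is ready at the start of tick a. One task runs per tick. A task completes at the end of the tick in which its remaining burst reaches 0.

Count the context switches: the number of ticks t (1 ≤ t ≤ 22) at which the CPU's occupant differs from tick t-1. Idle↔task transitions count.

t=0: vr[D=0 F=0] → run D
t=1: vr[D=1024/2501 F=0] → run F
t=2: vr[D=1024/2501 F=1024/335] → run D
t=3: vr[D=2048/2501 F=1024/335 H=2048/2501] → run D
t=4: vr[D=3072/2501 F=1024/335 H=2048/2501] → run H
t=5: vr[D=3072/2501 F=1024/335 H=3247104/837835] → run D
t=6: vr[D=4096/2501 F=1024/335 H=3247104/837835] → run D
t=7: vr[D=5120/2501 F=1024/335 H=3247104/837835] → run D
t=8: vr[F=1024/335 H=3247104/837835] → run F
t=9: vr[F=2048/335 H=3247104/837835] → run H
t=10: vr[F=2048/335 H=5808128/837835] → run F
t=11: vr[F=3072/335 H=5808128/837835] → run H
t=12: vr[F=3072/335 H=8369152/837835] → run F
t=13: vr[F=4096/335 H=8369152/837835] → run H
t=14: vr[F=4096/335 H=10930176/837835] → run F
t=15: vr[F=1024/67 H=10930176/837835] → run H
t=16: vr[F=1024/67 H=2698240/167567] → run F
t=17: vr[F=6144/335 H=2698240/167567] → run H
t=18: vr[F=6144/335 H=16052224/837835] → run F
t=19: vr[H=16052224/837835] → run H
t=20: (idle)
t=21: (idle)
t=22: (idle)

context switches = 17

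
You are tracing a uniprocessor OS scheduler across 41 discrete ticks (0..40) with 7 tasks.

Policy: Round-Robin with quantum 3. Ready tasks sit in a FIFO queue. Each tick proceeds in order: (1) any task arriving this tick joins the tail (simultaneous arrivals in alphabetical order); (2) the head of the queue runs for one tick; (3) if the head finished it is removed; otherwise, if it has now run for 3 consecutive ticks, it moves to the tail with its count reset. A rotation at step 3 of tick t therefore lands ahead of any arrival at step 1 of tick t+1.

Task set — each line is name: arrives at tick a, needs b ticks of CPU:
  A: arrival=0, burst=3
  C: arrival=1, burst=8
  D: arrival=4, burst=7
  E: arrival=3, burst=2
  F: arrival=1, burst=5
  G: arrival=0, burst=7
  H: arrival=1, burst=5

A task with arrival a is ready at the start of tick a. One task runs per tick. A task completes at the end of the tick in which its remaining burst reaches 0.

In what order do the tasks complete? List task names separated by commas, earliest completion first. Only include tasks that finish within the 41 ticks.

t=0: queue=[A,G] q_used=0 → run A
t=1: queue=[A,G,C,F,H] q_used=1 → run A
t=2: queue=[A,G,C,F,H] q_used=2 → run A
t=3: queue=[G,C,F,H,E] q_used=0 → run G
t=4: queue=[G,C,F,H,E,D] q_used=1 → run G
t=5: queue=[G,C,F,H,E,D] q_used=2 → run G
t=6: queue=[C,F,H,E,D,G] q_used=0 → run C
t=7: queue=[C,F,H,E,D,G] q_used=1 → run C
t=8: queue=[C,F,H,E,D,G] q_used=2 → run C
t=9: queue=[F,H,E,D,G,C] q_used=0 → run F
t=10: queue=[F,H,E,D,G,C] q_used=1 → run F
t=11: queue=[F,H,E,D,G,C] q_used=2 → run F
t=12: queue=[H,E,D,G,C,F] q_used=0 → run H
t=13: queue=[H,E,D,G,C,F] q_used=1 → run H
t=14: queue=[H,E,D,G,C,F] q_used=2 → run H
t=15: queue=[E,D,G,C,F,H] q_used=0 → run E
t=16: queue=[E,D,G,C,F,H] q_used=1 → run E
t=17: queue=[D,G,C,F,H] q_used=0 → run D
t=18: queue=[D,G,C,F,H] q_used=1 → run D
t=19: queue=[D,G,C,F,H] q_used=2 → run D
t=20: queue=[G,C,F,H,D] q_used=0 → run G
t=21: queue=[G,C,F,H,D] q_used=1 → run G
t=22: queue=[G,C,F,H,D] q_used=2 → run G
t=23: queue=[C,F,H,D,G] q_used=0 → run C
t=24: queue=[C,F,H,D,G] q_used=1 → run C
t=25: queue=[C,F,H,D,G] q_used=2 → run C
t=26: queue=[F,H,D,G,C] q_used=0 → run F
t=27: queue=[F,H,D,G,C] q_used=1 → run F
t=28: queue=[H,D,G,C] q_used=0 → run H
t=29: queue=[H,D,G,C] q_used=1 → run H
t=30: queue=[D,G,C] q_used=0 → run D
t=31: queue=[D,G,C] q_used=1 → run D
t=32: queue=[D,G,C] q_used=2 → run D
t=33: queue=[G,C,D] q_used=0 → run G
t=34: queue=[C,D] q_used=0 → run C
t=35: queue=[C,D] q_used=1 → run C
t=36: queue=[D] q_used=0 → run D
t=37: (idle)
t=38: (idle)
t=39: (idle)
t=40: (idle)

completion order = A, E, F, H, G, C, D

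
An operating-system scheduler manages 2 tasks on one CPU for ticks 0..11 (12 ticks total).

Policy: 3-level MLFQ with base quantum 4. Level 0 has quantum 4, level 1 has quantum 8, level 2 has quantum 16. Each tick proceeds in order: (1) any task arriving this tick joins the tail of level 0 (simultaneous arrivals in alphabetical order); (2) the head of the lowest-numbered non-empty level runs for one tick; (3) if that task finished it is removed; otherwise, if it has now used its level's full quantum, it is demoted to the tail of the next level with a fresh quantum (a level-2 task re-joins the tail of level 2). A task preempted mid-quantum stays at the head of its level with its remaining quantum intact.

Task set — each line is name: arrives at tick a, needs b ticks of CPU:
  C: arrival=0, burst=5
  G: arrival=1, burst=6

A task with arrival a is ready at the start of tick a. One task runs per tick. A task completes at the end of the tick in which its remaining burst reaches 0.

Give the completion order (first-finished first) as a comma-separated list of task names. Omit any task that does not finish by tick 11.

completion order = C, G

t=0: L0/L1/L2 = C/-/- → run C
t=1: L0/L1/L2 = CG/-/- → run C
t=2: L0/L1/L2 = CG/-/- → run C
t=3: L0/L1/L2 = CG/-/- → run C
t=4: L0/L1/L2 = G/C/- → run G
t=5: L0/L1/L2 = G/C/- → run G
t=6: L0/L1/L2 = G/C/- → run G
t=7: L0/L1/L2 = G/C/- → run G
t=8: L0/L1/L2 = -/CG/- → run C
t=9: L0/L1/L2 = -/G/- → run G
t=10: L0/L1/L2 = -/G/- → run G
t=11: (idle)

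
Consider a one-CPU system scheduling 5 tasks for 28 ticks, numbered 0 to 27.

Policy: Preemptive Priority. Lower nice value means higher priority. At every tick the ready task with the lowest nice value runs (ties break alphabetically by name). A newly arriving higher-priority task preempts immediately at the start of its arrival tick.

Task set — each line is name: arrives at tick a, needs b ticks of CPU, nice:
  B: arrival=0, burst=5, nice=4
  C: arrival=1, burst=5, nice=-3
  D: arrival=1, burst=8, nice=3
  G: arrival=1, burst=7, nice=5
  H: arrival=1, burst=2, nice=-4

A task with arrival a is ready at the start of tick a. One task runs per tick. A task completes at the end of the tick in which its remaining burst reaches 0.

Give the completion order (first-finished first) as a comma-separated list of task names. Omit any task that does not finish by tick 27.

t=0: ready={B} → run B
t=1: ready={B,C,D,G,H} → run H
t=2: ready={B,C,D,G,H} → run H
t=3: ready={B,C,D,G} → run C
t=4: ready={B,C,D,G} → run C
t=5: ready={B,C,D,G} → run C
t=6: ready={B,C,D,G} → run C
t=7: ready={B,C,D,G} → run C
t=8: ready={B,D,G} → run D
t=9: ready={B,D,G} → run D
t=10: ready={B,D,G} → run D
t=11: ready={B,D,G} → run D
t=12: ready={B,D,G} → run D
t=13: ready={B,D,G} → run D
t=14: ready={B,D,G} → run D
t=15: ready={B,D,G} → run D
t=16: ready={B,G} → run B
t=17: ready={B,G} → run B
t=18: ready={B,G} → run B
t=19: ready={B,G} → run B
t=20: ready={G} → run G
t=21: ready={G} → run G
t=22: ready={G} → run G
t=23: ready={G} → run G
t=24: ready={G} → run G
t=25: ready={G} → run G
t=26: ready={G} → run G
t=27: (idle)

completion order = H, C, D, B, G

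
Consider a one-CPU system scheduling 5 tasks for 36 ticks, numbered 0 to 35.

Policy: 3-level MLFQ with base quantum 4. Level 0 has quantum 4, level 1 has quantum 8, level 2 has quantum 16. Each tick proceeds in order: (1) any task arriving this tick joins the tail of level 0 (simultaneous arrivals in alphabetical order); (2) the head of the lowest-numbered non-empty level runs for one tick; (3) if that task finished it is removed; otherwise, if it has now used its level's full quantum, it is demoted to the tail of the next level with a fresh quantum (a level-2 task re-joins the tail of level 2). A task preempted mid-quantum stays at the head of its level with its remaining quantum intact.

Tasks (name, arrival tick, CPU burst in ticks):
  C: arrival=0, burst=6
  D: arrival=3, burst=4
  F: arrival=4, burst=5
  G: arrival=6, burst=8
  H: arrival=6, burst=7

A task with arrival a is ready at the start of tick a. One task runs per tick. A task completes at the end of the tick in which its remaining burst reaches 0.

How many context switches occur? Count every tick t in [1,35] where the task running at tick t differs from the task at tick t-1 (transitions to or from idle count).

t=0: L0/L1/L2 = C/-/- → run C
t=1: L0/L1/L2 = C/-/- → run C
t=2: L0/L1/L2 = C/-/- → run C
t=3: L0/L1/L2 = CD/-/- → run C
t=4: L0/L1/L2 = DF/C/- → run D
t=5: L0/L1/L2 = DF/C/- → run D
t=6: L0/L1/L2 = DFGH/C/- → run D
t=7: L0/L1/L2 = DFGH/C/- → run D
t=8: L0/L1/L2 = FGH/C/- → run F
t=9: L0/L1/L2 = FGH/C/- → run F
t=10: L0/L1/L2 = FGH/C/- → run F
t=11: L0/L1/L2 = FGH/C/- → run F
t=12: L0/L1/L2 = GH/CF/- → run G
t=13: L0/L1/L2 = GH/CF/- → run G
t=14: L0/L1/L2 = GH/CF/- → run G
t=15: L0/L1/L2 = GH/CF/- → run G
t=16: L0/L1/L2 = H/CFG/- → run H
t=17: L0/L1/L2 = H/CFG/- → run H
t=18: L0/L1/L2 = H/CFG/- → run H
t=19: L0/L1/L2 = H/CFG/- → run H
t=20: L0/L1/L2 = -/CFGH/- → run C
t=21: L0/L1/L2 = -/CFGH/- → run C
t=22: L0/L1/L2 = -/FGH/- → run F
t=23: L0/L1/L2 = -/GH/- → run G
t=24: L0/L1/L2 = -/GH/- → run G
t=25: L0/L1/L2 = -/GH/- → run G
t=26: L0/L1/L2 = -/GH/- → run G
t=27: L0/L1/L2 = -/H/- → run H
t=28: L0/L1/L2 = -/H/- → run H
t=29: L0/L1/L2 = -/H/- → run H
t=30: (idle)
t=31: (idle)
t=32: (idle)
t=33: (idle)
t=34: (idle)
t=35: (idle)

context switches = 9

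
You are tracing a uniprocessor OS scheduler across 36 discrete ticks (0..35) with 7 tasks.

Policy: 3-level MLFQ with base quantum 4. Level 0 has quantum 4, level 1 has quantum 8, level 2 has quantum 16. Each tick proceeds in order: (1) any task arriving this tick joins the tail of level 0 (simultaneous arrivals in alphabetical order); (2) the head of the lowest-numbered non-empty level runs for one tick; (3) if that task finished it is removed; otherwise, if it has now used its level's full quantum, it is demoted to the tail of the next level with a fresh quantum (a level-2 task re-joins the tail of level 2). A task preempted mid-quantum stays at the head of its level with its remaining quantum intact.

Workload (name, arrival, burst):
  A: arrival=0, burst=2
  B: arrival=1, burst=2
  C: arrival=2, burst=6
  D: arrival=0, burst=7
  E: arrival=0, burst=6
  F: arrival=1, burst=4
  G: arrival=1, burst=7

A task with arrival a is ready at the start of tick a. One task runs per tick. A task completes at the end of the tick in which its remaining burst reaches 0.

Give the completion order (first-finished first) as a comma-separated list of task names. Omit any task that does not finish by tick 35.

t=0: L0/L1/L2 = ADE/-/- → run A
t=1: L0/L1/L2 = ADEBFG/-/- → run A
t=2: L0/L1/L2 = DEBFGC/-/- → run D
t=3: L0/L1/L2 = DEBFGC/-/- → run D
t=4: L0/L1/L2 = DEBFGC/-/- → run D
t=5: L0/L1/L2 = DEBFGC/-/- → run D
t=6: L0/L1/L2 = EBFGC/D/- → run E
t=7: L0/L1/L2 = EBFGC/D/- → run E
t=8: L0/L1/L2 = EBFGC/D/- → run E
t=9: L0/L1/L2 = EBFGC/D/- → run E
t=10: L0/L1/L2 = BFGC/DE/- → run B
t=11: L0/L1/L2 = BFGC/DE/- → run B
t=12: L0/L1/L2 = FGC/DE/- → run F
t=13: L0/L1/L2 = FGC/DE/- → run F
t=14: L0/L1/L2 = FGC/DE/- → run F
t=15: L0/L1/L2 = FGC/DE/- → run F
t=16: L0/L1/L2 = GC/DE/- → run G
t=17: L0/L1/L2 = GC/DE/- → run G
t=18: L0/L1/L2 = GC/DE/- → run G
t=19: L0/L1/L2 = GC/DE/- → run G
t=20: L0/L1/L2 = C/DEG/- → run C
t=21: L0/L1/L2 = C/DEG/- → run C
t=22: L0/L1/L2 = C/DEG/- → run C
t=23: L0/L1/L2 = C/DEG/- → run C
t=24: L0/L1/L2 = -/DEGC/- → run D
t=25: L0/L1/L2 = -/DEGC/- → run D
t=26: L0/L1/L2 = -/DEGC/- → run D
t=27: L0/L1/L2 = -/EGC/- → run E
t=28: L0/L1/L2 = -/EGC/- → run E
t=29: L0/L1/L2 = -/GC/- → run G
t=30: L0/L1/L2 = -/GC/- → run G
t=31: L0/L1/L2 = -/GC/- → run G
t=32: L0/L1/L2 = -/C/- → run C
t=33: L0/L1/L2 = -/C/- → run C
t=34: (idle)
t=35: (idle)

completion order = A, B, F, D, E, G, C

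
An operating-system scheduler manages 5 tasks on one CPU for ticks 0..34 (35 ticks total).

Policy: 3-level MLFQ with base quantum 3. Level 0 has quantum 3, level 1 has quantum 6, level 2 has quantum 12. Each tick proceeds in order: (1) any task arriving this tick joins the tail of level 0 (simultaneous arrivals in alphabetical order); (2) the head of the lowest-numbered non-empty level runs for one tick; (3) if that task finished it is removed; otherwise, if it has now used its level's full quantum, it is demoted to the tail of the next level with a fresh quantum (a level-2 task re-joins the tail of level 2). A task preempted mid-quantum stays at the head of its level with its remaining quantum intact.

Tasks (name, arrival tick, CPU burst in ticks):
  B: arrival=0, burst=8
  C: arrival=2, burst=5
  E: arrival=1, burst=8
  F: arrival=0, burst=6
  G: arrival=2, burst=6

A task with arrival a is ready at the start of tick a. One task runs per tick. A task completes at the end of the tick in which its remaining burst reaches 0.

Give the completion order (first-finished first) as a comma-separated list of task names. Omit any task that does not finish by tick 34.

completion order = B, F, E, C, G

t=0: L0/L1/L2 = BF/-/- → run B
t=1: L0/L1/L2 = BFE/-/- → run B
t=2: L0/L1/L2 = BFECG/-/- → run B
t=3: L0/L1/L2 = FECG/B/- → run F
t=4: L0/L1/L2 = FECG/B/- → run F
t=5: L0/L1/L2 = FECG/B/- → run F
t=6: L0/L1/L2 = ECG/BF/- → run E
t=7: L0/L1/L2 = ECG/BF/- → run E
t=8: L0/L1/L2 = ECG/BF/- → run E
t=9: L0/L1/L2 = CG/BFE/- → run C
t=10: L0/L1/L2 = CG/BFE/- → run C
t=11: L0/L1/L2 = CG/BFE/- → run C
t=12: L0/L1/L2 = G/BFEC/- → run G
t=13: L0/L1/L2 = G/BFEC/- → run G
t=14: L0/L1/L2 = G/BFEC/- → run G
t=15: L0/L1/L2 = -/BFECG/- → run B
t=16: L0/L1/L2 = -/BFECG/- → run B
t=17: L0/L1/L2 = -/BFECG/- → run B
t=18: L0/L1/L2 = -/BFECG/- → run B
t=19: L0/L1/L2 = -/BFECG/- → run B
t=20: L0/L1/L2 = -/FECG/- → run F
t=21: L0/L1/L2 = -/FECG/- → run F
t=22: L0/L1/L2 = -/FECG/- → run F
t=23: L0/L1/L2 = -/ECG/- → run E
t=24: L0/L1/L2 = -/ECG/- → run E
t=25: L0/L1/L2 = -/ECG/- → run E
t=26: L0/L1/L2 = -/ECG/- → run E
t=27: L0/L1/L2 = -/ECG/- → run E
t=28: L0/L1/L2 = -/CG/- → run C
t=29: L0/L1/L2 = -/CG/- → run C
t=30: L0/L1/L2 = -/G/- → run G
t=31: L0/L1/L2 = -/G/- → run G
t=32: L0/L1/L2 = -/G/- → run G
t=33: (idle)
t=34: (idle)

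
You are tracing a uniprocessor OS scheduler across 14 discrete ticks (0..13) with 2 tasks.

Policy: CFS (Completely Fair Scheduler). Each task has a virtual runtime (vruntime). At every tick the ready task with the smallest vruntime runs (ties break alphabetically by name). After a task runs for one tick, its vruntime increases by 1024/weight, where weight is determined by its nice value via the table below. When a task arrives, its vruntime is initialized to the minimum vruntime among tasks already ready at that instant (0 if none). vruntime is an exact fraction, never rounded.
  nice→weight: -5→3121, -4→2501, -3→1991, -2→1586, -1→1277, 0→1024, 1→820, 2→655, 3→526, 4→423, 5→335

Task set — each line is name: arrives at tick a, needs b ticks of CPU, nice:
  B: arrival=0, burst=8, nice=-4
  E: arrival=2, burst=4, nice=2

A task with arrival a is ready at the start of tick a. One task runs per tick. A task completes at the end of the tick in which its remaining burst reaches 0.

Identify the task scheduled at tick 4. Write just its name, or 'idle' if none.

running at tick 4 = B

t=0: vr[B=0] → run B
t=1: vr[B=1024/2501] → run B
t=2: vr[B=2048/2501 E=2048/2501] → run B
t=3: vr[B=3072/2501 E=2048/2501] → run E
t=4: vr[B=3072/2501 E=3902464/1638155] → run B
t=5: vr[B=4096/2501 E=3902464/1638155] → run B
t=6: vr[B=5120/2501 E=3902464/1638155] → run B
t=7: vr[B=6144/2501 E=3902464/1638155] → run E
t=8: vr[B=6144/2501 E=6463488/1638155] → run B
t=9: vr[B=7168/2501 E=6463488/1638155] → run B
t=10: vr[E=6463488/1638155] → run E
t=11: vr[E=9024512/1638155] → run E
t=12: (idle)
t=13: (idle)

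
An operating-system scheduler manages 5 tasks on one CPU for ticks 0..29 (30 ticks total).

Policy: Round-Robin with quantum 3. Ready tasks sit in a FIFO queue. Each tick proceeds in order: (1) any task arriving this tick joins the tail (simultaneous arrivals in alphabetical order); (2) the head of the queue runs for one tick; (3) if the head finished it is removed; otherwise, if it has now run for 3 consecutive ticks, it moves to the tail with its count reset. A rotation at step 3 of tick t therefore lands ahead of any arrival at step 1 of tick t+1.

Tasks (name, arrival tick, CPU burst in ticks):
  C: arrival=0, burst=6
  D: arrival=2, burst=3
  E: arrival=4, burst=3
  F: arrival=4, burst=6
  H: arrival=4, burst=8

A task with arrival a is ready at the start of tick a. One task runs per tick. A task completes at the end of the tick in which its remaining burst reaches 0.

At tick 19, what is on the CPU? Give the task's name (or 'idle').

running at tick 19 = F

t=0: queue=[C] q_used=0 → run C
t=1: queue=[C] q_used=1 → run C
t=2: queue=[C,D] q_used=2 → run C
t=3: queue=[D,C] q_used=0 → run D
t=4: queue=[D,C,E,F,H] q_used=1 → run D
t=5: queue=[D,C,E,F,H] q_used=2 → run D
t=6: queue=[C,E,F,H] q_used=0 → run C
t=7: queue=[C,E,F,H] q_used=1 → run C
t=8: queue=[C,E,F,H] q_used=2 → run C
t=9: queue=[E,F,H] q_used=0 → run E
t=10: queue=[E,F,H] q_used=1 → run E
t=11: queue=[E,F,H] q_used=2 → run E
t=12: queue=[F,H] q_used=0 → run F
t=13: queue=[F,H] q_used=1 → run F
t=14: queue=[F,H] q_used=2 → run F
t=15: queue=[H,F] q_used=0 → run H
t=16: queue=[H,F] q_used=1 → run H
t=17: queue=[H,F] q_used=2 → run H
t=18: queue=[F,H] q_used=0 → run F
t=19: queue=[F,H] q_used=1 → run F
t=20: queue=[F,H] q_used=2 → run F
t=21: queue=[H] q_used=0 → run H
t=22: queue=[H] q_used=1 → run H
t=23: queue=[H] q_used=2 → run H
t=24: queue=[H] q_used=0 → run H
t=25: queue=[H] q_used=1 → run H
t=26: (idle)
t=27: (idle)
t=28: (idle)
t=29: (idle)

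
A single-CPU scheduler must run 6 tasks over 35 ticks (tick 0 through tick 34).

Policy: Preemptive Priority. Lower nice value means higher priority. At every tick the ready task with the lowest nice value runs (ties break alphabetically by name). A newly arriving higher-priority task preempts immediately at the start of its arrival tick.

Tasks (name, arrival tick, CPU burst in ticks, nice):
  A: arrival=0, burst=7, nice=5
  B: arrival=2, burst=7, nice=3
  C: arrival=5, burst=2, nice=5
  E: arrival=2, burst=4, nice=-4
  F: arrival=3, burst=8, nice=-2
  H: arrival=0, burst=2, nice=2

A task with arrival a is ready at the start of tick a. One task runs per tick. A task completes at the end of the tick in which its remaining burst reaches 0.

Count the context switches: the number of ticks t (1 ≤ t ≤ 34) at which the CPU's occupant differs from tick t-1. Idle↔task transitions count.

context switches = 6

t=0: ready={A,H} → run H
t=1: ready={A,H} → run H
t=2: ready={A,B,E} → run E
t=3: ready={A,B,E,F} → run E
t=4: ready={A,B,E,F} → run E
t=5: ready={A,B,C,E,F} → run E
t=6: ready={A,B,C,F} → run F
t=7: ready={A,B,C,F} → run F
t=8: ready={A,B,C,F} → run F
t=9: ready={A,B,C,F} → run F
t=10: ready={A,B,C,F} → run F
t=11: ready={A,B,C,F} → run F
t=12: ready={A,B,C,F} → run F
t=13: ready={A,B,C,F} → run F
t=14: ready={A,B,C} → run B
t=15: ready={A,B,C} → run B
t=16: ready={A,B,C} → run B
t=17: ready={A,B,C} → run B
t=18: ready={A,B,C} → run B
t=19: ready={A,B,C} → run B
t=20: ready={A,B,C} → run B
t=21: ready={A,C} → run A
t=22: ready={A,C} → run A
t=23: ready={A,C} → run A
t=24: ready={A,C} → run A
t=25: ready={A,C} → run A
t=26: ready={A,C} → run A
t=27: ready={A,C} → run A
t=28: ready={C} → run C
t=29: ready={C} → run C
t=30: (idle)
t=31: (idle)
t=32: (idle)
t=33: (idle)
t=34: (idle)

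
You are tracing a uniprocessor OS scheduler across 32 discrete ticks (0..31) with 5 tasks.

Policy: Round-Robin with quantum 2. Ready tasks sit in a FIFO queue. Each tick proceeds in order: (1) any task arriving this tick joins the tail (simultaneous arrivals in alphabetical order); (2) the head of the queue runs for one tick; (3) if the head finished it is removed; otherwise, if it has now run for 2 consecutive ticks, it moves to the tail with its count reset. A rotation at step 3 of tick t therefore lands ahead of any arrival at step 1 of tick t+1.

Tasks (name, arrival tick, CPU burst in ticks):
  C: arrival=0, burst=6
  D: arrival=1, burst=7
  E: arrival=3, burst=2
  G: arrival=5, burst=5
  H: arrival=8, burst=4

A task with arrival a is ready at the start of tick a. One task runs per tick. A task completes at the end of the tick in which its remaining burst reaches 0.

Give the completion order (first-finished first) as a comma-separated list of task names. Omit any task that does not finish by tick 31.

completion order = E, C, H, D, G

t=0: queue=[C] q_used=0 → run C
t=1: queue=[C,D] q_used=1 → run C
t=2: queue=[D,C] q_used=0 → run D
t=3: queue=[D,C,E] q_used=1 → run D
t=4: queue=[C,E,D] q_used=0 → run C
t=5: queue=[C,E,D,G] q_used=1 → run C
t=6: queue=[E,D,G,C] q_used=0 → run E
t=7: queue=[E,D,G,C] q_used=1 → run E
t=8: queue=[D,G,C,H] q_used=0 → run D
t=9: queue=[D,G,C,H] q_used=1 → run D
t=10: queue=[G,C,H,D] q_used=0 → run G
t=11: queue=[G,C,H,D] q_used=1 → run G
t=12: queue=[C,H,D,G] q_used=0 → run C
t=13: queue=[C,H,D,G] q_used=1 → run C
t=14: queue=[H,D,G] q_used=0 → run H
t=15: queue=[H,D,G] q_used=1 → run H
t=16: queue=[D,G,H] q_used=0 → run D
t=17: queue=[D,G,H] q_used=1 → run D
t=18: queue=[G,H,D] q_used=0 → run G
t=19: queue=[G,H,D] q_used=1 → run G
t=20: queue=[H,D,G] q_used=0 → run H
t=21: queue=[H,D,G] q_used=1 → run H
t=22: queue=[D,G] q_used=0 → run D
t=23: queue=[G] q_used=0 → run G
t=24: (idle)
t=25: (idle)
t=26: (idle)
t=27: (idle)
t=28: (idle)
t=29: (idle)
t=30: (idle)
t=31: (idle)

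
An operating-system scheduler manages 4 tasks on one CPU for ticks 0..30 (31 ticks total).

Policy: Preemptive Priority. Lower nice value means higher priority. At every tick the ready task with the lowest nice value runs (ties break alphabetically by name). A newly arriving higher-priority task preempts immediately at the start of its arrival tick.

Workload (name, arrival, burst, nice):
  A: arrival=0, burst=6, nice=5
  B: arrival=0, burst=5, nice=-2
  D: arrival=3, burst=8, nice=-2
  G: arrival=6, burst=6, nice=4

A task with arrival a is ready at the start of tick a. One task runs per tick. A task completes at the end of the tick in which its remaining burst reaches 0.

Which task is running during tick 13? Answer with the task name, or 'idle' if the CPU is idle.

running at tick 13 = G

t=0: ready={A,B} → run B
t=1: ready={A,B} → run B
t=2: ready={A,B} → run B
t=3: ready={A,B,D} → run B
t=4: ready={A,B,D} → run B
t=5: ready={A,D} → run D
t=6: ready={A,D,G} → run D
t=7: ready={A,D,G} → run D
t=8: ready={A,D,G} → run D
t=9: ready={A,D,G} → run D
t=10: ready={A,D,G} → run D
t=11: ready={A,D,G} → run D
t=12: ready={A,D,G} → run D
t=13: ready={A,G} → run G
t=14: ready={A,G} → run G
t=15: ready={A,G} → run G
t=16: ready={A,G} → run G
t=17: ready={A,G} → run G
t=18: ready={A,G} → run G
t=19: ready={A} → run A
t=20: ready={A} → run A
t=21: ready={A} → run A
t=22: ready={A} → run A
t=23: ready={A} → run A
t=24: ready={A} → run A
t=25: (idle)
t=26: (idle)
t=27: (idle)
t=28: (idle)
t=29: (idle)
t=30: (idle)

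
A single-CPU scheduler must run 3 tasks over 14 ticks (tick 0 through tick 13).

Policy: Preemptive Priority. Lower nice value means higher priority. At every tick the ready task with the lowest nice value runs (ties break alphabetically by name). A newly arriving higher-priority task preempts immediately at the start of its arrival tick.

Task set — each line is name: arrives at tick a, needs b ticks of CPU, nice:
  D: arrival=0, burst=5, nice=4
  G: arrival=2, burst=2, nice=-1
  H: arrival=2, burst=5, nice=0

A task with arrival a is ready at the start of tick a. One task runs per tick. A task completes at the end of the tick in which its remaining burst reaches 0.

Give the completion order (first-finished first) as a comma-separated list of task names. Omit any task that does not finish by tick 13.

completion order = G, H, D

t=0: ready={D} → run D
t=1: ready={D} → run D
t=2: ready={D,G,H} → run G
t=3: ready={D,G,H} → run G
t=4: ready={D,H} → run H
t=5: ready={D,H} → run H
t=6: ready={D,H} → run H
t=7: ready={D,H} → run H
t=8: ready={D,H} → run H
t=9: ready={D} → run D
t=10: ready={D} → run D
t=11: ready={D} → run D
t=12: (idle)
t=13: (idle)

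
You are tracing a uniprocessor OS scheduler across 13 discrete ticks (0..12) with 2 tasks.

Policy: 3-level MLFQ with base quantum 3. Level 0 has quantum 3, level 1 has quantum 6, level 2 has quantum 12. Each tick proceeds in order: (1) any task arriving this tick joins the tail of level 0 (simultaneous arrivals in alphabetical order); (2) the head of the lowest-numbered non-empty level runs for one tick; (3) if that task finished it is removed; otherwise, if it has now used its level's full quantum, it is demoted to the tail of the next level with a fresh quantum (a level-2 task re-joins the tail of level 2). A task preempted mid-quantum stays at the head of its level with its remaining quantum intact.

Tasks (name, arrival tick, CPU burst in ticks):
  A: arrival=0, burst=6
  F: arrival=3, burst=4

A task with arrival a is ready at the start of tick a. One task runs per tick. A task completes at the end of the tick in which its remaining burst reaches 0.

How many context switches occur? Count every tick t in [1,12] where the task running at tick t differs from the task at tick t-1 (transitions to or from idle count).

context switches = 4

t=0: L0/L1/L2 = A/-/- → run A
t=1: L0/L1/L2 = A/-/- → run A
t=2: L0/L1/L2 = A/-/- → run A
t=3: L0/L1/L2 = F/A/- → run F
t=4: L0/L1/L2 = F/A/- → run F
t=5: L0/L1/L2 = F/A/- → run F
t=6: L0/L1/L2 = -/AF/- → run A
t=7: L0/L1/L2 = -/AF/- → run A
t=8: L0/L1/L2 = -/AF/- → run A
t=9: L0/L1/L2 = -/F/- → run F
t=10: (idle)
t=11: (idle)
t=12: (idle)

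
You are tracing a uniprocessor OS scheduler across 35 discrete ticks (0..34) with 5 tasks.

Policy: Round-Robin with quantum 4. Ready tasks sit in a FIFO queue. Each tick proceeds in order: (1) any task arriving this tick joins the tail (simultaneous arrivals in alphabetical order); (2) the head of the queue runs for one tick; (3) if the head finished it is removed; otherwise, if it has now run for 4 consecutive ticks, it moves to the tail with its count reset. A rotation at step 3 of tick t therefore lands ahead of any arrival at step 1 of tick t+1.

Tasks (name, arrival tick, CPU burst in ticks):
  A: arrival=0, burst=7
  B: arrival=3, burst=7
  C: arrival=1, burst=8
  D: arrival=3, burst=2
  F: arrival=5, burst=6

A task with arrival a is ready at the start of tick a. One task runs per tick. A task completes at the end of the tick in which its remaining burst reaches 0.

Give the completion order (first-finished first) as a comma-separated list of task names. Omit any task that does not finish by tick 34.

completion order = D, A, C, B, F

t=0: queue=[A] q_used=0 → run A
t=1: queue=[A,C] q_used=1 → run A
t=2: queue=[A,C] q_used=2 → run A
t=3: queue=[A,C,B,D] q_used=3 → run A
t=4: queue=[C,B,D,A] q_used=0 → run C
t=5: queue=[C,B,D,A,F] q_used=1 → run C
t=6: queue=[C,B,D,A,F] q_used=2 → run C
t=7: queue=[C,B,D,A,F] q_used=3 → run C
t=8: queue=[B,D,A,F,C] q_used=0 → run B
t=9: queue=[B,D,A,F,C] q_used=1 → run B
t=10: queue=[B,D,A,F,C] q_used=2 → run B
t=11: queue=[B,D,A,F,C] q_used=3 → run B
t=12: queue=[D,A,F,C,B] q_used=0 → run D
t=13: queue=[D,A,F,C,B] q_used=1 → run D
t=14: queue=[A,F,C,B] q_used=0 → run A
t=15: queue=[A,F,C,B] q_used=1 → run A
t=16: queue=[A,F,C,B] q_used=2 → run A
t=17: queue=[F,C,B] q_used=0 → run F
t=18: queue=[F,C,B] q_used=1 → run F
t=19: queue=[F,C,B] q_used=2 → run F
t=20: queue=[F,C,B] q_used=3 → run F
t=21: queue=[C,B,F] q_used=0 → run C
t=22: queue=[C,B,F] q_used=1 → run C
t=23: queue=[C,B,F] q_used=2 → run C
t=24: queue=[C,B,F] q_used=3 → run C
t=25: queue=[B,F] q_used=0 → run B
t=26: queue=[B,F] q_used=1 → run B
t=27: queue=[B,F] q_used=2 → run B
t=28: queue=[F] q_used=0 → run F
t=29: queue=[F] q_used=1 → run F
t=30: (idle)
t=31: (idle)
t=32: (idle)
t=33: (idle)
t=34: (idle)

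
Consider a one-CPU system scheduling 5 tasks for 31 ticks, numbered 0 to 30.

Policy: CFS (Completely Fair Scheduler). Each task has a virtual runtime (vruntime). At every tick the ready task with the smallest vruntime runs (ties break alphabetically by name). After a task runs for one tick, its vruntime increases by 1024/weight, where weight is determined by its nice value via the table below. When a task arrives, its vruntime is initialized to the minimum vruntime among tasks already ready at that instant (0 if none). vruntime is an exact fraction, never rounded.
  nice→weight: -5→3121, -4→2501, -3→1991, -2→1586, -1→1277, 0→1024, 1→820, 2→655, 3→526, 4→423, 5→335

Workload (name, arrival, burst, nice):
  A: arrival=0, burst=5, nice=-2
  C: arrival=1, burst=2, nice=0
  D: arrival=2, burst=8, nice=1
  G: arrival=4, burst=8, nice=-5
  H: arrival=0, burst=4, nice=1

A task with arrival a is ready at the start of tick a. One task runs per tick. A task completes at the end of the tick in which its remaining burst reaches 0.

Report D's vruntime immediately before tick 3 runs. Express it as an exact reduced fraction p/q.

t=0: vr[A=0 H=0] → run A
t=1: vr[A=512/793 C=0 H=0] → run C
t=2: vr[A=512/793 C=1 D=0 H=0] → run D
t=3: vr[A=512/793 C=1 D=256/205 H=0] → run H
t=4: vr[A=512/793 C=1 D=256/205 G=512/793 H=256/205] → run A
t=5: vr[A=1024/793 C=1 D=256/205 G=512/793 H=256/205] → run G
t=6: vr[A=1024/793 C=1 D=256/205 G=2409984/2474953 H=256/205] → run G
t=7: vr[A=1024/793 C=1 D=256/205 G=3222016/2474953 H=256/205] → run C
t=8: vr[A=1024/793 D=256/205 G=3222016/2474953 H=256/205] → run D
t=9: vr[A=1024/793 D=512/205 G=3222016/2474953 H=256/205] → run H
t=10: vr[A=1024/793 D=512/205 G=3222016/2474953 H=512/205] → run A
t=11: vr[A=1536/793 D=512/205 G=3222016/2474953 H=512/205] → run G
t=12: vr[A=1536/793 D=512/205 G=4034048/2474953 H=512/205] → run G
t=13: vr[A=1536/793 D=512/205 G=4846080/2474953 H=512/205] → run A
t=14: vr[A=2048/793 D=512/205 G=4846080/2474953 H=512/205] → run G
t=15: vr[A=2048/793 D=512/205 G=5658112/2474953 H=512/205] → run G
t=16: vr[A=2048/793 D=512/205 G=6470144/2474953 H=512/205] → run D
t=17: vr[A=2048/793 D=768/205 G=6470144/2474953 H=512/205] → run H
t=18: vr[A=2048/793 D=768/205 G=6470144/2474953 H=768/205] → run A
t=19: vr[D=768/205 G=6470144/2474953 H=768/205] → run G
t=20: vr[D=768/205 G=7282176/2474953 H=768/205] → run G
t=21: vr[D=768/205 H=768/205] → run D
t=22: vr[D=1024/205 H=768/205] → run H
t=23: vr[D=1024/205] → run D
t=24: vr[D=256/41] → run D
t=25: vr[D=1536/205] → run D
t=26: vr[D=1792/205] → run D
t=27: (idle)
t=28: (idle)
t=29: (idle)
t=30: (idle)

vruntime(D, start of tick 3) = 256/205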